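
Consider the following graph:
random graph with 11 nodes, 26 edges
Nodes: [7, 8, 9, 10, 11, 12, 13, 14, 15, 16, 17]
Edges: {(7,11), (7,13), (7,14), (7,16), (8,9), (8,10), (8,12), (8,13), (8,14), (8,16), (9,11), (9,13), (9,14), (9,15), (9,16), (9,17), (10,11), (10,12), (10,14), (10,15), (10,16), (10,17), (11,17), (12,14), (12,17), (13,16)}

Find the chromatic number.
χ(G) = 4

Clique number ω(G) = 4 (lower bound: χ ≥ ω).
The clique on [8, 9, 13, 16] has size 4, forcing χ ≥ 4, and the coloring below uses 4 colors, so χ(G) = 4.
A valid 4-coloring: color 1: [7, 9, 10]; color 2: [8, 15, 17]; color 3: [11, 12, 16]; color 4: [13, 14].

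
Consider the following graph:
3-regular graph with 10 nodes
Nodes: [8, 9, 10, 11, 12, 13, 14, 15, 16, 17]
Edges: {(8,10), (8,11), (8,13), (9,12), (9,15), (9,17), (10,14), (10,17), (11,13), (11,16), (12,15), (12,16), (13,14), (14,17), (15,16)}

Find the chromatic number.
χ(G) = 3

Clique number ω(G) = 3 (lower bound: χ ≥ ω).
The clique on [8, 11, 13] has size 3, forcing χ ≥ 3, and the coloring below uses 3 colors, so χ(G) = 3.
A valid 3-coloring: color 1: [9, 10, 13, 16]; color 2: [8, 12, 17]; color 3: [11, 14, 15].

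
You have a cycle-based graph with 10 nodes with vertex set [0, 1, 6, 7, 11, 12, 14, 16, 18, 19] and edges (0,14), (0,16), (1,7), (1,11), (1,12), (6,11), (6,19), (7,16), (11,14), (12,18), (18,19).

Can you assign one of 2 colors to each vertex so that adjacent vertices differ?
A valid 2-coloring: color 1: [0, 7, 11, 12, 19]; color 2: [1, 6, 14, 16, 18].
(χ(G) = 2 ≤ 2.)

Yes, G is 2-colorable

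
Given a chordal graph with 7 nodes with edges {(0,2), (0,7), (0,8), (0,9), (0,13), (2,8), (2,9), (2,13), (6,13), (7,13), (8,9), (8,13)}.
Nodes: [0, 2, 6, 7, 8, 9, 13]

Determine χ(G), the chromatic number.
Clique number ω(G) = 4 (lower bound: χ ≥ ω).
The clique on [0, 2, 8, 9] has size 4, forcing χ ≥ 4, and the coloring below uses 4 colors, so χ(G) = 4.
A valid 4-coloring: color 1: [0, 6]; color 2: [9, 13]; color 3: [7, 8]; color 4: [2].

χ(G) = 4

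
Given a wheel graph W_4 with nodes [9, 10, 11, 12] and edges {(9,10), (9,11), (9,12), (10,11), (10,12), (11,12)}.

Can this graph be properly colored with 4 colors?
A valid 4-coloring: color 1: [11]; color 2: [10]; color 3: [9]; color 4: [12].
(χ(G) = 4 ≤ 4.)

Yes, G is 4-colorable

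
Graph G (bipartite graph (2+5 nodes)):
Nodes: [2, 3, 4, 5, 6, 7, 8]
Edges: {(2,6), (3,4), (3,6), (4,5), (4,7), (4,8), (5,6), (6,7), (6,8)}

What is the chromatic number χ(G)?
χ(G) = 2

Clique number ω(G) = 2 (lower bound: χ ≥ ω).
The graph is bipartite (no odd cycle), so 2 colors suffice: χ(G) = 2.
A valid 2-coloring: color 1: [4, 6]; color 2: [2, 3, 5, 7, 8].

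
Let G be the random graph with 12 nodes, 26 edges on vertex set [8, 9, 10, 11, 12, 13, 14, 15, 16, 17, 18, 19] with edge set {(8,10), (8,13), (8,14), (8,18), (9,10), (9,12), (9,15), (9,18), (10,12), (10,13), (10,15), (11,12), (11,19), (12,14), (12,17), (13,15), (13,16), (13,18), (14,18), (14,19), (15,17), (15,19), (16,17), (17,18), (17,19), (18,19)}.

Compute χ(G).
χ(G) = 4

Clique number ω(G) = 3 (lower bound: χ ≥ ω).
Suppose a proper 3-coloring c exists. The clique [8, 10, 13] takes 3 distinct colors; by symmetry let c(8) = 1, c(10) = 2, c(13) = 3.
- Vertex 18: neighbors [8, 13] already have colors [1, 3] ⇒ c(18) = 2.
- Vertex 15: neighbors [10, 13] already have colors [2, 3] ⇒ c(15) = 1.
- Vertex 17: neighbors [15, 18] already have colors [1, 2] ⇒ c(17) = 3.
- Vertex 19: neighbors [15, 18, 17] already have colors [1, 2, 3] — all 3 colors blocked. Contradiction.
The forced assignments end in a contradiction, so G has no proper 3-coloring (χ ≥ 4).
The coloring below uses 4 colors, so χ(G) = 4.
A valid 4-coloring: color 1: [12, 15, 16, 18]; color 2: [10, 11, 14, 17]; color 3: [8, 9, 19]; color 4: [13].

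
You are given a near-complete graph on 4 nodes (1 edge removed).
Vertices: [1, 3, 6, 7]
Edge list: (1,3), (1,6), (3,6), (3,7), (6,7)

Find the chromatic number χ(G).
Clique number ω(G) = 3 (lower bound: χ ≥ ω).
The clique on [1, 3, 6] has size 3, forcing χ ≥ 3, and the coloring below uses 3 colors, so χ(G) = 3.
A valid 3-coloring: color 1: [6]; color 2: [3]; color 3: [1, 7].

χ(G) = 3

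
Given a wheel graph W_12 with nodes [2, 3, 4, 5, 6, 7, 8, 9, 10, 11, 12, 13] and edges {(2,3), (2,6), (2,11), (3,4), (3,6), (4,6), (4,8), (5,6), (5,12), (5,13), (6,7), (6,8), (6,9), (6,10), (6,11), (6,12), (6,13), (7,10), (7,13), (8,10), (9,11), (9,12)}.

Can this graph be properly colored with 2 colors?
The clique on vertices [2, 6, 11] has size 3 > 2, so it alone needs 3 colors.

No, G is not 2-colorable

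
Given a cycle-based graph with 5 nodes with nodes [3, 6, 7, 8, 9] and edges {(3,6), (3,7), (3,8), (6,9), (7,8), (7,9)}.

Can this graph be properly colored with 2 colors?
No, G is not 2-colorable

The clique on vertices [3, 7, 8] has size 3 > 2, so it alone needs 3 colors.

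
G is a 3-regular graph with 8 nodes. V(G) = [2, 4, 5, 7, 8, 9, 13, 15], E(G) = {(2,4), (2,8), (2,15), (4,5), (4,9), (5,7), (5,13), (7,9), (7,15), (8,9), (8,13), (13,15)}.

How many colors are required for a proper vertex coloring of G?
Clique number ω(G) = 2 (lower bound: χ ≥ ω).
Odd cycle [2, 8, 9, 7, 15] needs 3 colors (χ ≥ 3).
The coloring below uses 3 colors, so χ(G) = 3.
A valid 3-coloring: color 1: [4, 7, 8]; color 2: [2, 9, 13]; color 3: [5, 15].

χ(G) = 3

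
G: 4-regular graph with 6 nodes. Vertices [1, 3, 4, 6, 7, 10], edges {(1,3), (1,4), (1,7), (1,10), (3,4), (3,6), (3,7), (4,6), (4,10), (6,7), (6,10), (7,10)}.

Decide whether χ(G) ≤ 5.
A valid 5-coloring: color 1: [1, 6]; color 2: [4, 7]; color 3: [3, 10].
(χ(G) = 3 ≤ 5.)

Yes, G is 5-colorable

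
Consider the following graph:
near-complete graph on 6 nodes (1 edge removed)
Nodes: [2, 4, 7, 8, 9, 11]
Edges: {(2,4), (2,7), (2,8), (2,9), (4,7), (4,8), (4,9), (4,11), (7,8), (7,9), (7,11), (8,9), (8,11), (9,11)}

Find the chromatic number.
Clique number ω(G) = 5 (lower bound: χ ≥ ω).
The clique on [2, 4, 7, 8, 9] has size 5, forcing χ ≥ 5, and the coloring below uses 5 colors, so χ(G) = 5.
A valid 5-coloring: color 1: [8]; color 2: [7]; color 3: [4]; color 4: [9]; color 5: [2, 11].

χ(G) = 5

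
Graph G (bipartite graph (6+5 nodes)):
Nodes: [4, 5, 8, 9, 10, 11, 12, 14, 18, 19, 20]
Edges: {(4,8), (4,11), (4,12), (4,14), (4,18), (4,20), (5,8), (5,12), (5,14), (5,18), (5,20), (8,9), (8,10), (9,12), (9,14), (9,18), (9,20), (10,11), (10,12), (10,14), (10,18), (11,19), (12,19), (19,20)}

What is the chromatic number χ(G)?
Clique number ω(G) = 2 (lower bound: χ ≥ ω).
The graph is bipartite (no odd cycle), so 2 colors suffice: χ(G) = 2.
A valid 2-coloring: color 1: [4, 5, 9, 10, 19]; color 2: [8, 11, 12, 14, 18, 20].

χ(G) = 2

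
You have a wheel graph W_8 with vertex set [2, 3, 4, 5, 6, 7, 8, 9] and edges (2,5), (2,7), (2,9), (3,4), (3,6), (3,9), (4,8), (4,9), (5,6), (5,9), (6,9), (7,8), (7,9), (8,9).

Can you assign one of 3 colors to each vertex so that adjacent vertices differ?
No, G is not 3-colorable

Odd cycle [5, 2, 7, 8, 4, 3, 6] needs 3 colors (χ ≥ 3).
Vertex 9 is adjacent to every vertex of [2, 3, 4, 5, 6, 7, 8], which already need 3 colors among themselves, so 9 needs a new color (χ ≥ 4).
Hence χ(G) ≥ 4 > 3, so no proper 3-coloring exists.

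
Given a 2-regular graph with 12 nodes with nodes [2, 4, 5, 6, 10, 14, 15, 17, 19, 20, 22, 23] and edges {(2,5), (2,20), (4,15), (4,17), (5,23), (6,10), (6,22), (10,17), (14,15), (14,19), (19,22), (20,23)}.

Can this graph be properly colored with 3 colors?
Yes, G is 3-colorable

A valid 3-coloring: color 1: [5, 6, 15, 17, 19, 20]; color 2: [2, 4, 10, 14, 22, 23].
(χ(G) = 2 ≤ 3.)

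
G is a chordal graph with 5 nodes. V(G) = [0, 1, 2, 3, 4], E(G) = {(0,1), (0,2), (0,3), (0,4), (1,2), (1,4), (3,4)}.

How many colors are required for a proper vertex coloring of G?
χ(G) = 3

Clique number ω(G) = 3 (lower bound: χ ≥ ω).
The clique on [0, 1, 2] has size 3, forcing χ ≥ 3, and the coloring below uses 3 colors, so χ(G) = 3.
A valid 3-coloring: color 1: [0]; color 2: [1, 3]; color 3: [2, 4].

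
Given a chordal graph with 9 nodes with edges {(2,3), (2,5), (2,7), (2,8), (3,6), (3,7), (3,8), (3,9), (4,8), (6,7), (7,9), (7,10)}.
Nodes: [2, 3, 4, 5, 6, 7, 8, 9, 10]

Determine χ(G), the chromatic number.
χ(G) = 3

Clique number ω(G) = 3 (lower bound: χ ≥ ω).
The clique on [2, 3, 8] has size 3, forcing χ ≥ 3, and the coloring below uses 3 colors, so χ(G) = 3.
A valid 3-coloring: color 1: [3, 4, 5, 10]; color 2: [7, 8]; color 3: [2, 6, 9].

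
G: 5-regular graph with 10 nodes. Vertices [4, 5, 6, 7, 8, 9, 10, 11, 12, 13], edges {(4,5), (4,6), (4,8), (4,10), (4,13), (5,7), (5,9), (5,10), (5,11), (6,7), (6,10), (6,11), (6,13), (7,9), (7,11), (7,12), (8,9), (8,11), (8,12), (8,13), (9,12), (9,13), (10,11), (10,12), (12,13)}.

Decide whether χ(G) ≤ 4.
A valid 4-coloring: color 1: [7, 10, 13]; color 2: [4, 9, 11]; color 3: [5, 6, 8]; color 4: [12].
(χ(G) = 4 ≤ 4.)

Yes, G is 4-colorable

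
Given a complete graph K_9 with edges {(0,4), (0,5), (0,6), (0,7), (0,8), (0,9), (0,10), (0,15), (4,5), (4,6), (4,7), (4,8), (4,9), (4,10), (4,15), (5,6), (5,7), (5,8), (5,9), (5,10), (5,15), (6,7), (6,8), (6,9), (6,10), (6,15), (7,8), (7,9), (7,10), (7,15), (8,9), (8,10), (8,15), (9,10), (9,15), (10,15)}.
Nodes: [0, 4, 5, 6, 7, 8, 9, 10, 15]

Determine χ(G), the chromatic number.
Clique number ω(G) = 9 (lower bound: χ ≥ ω).
The clique on [0, 4, 5, 6, 7, 8, 9, 10, 15] has size 9, forcing χ ≥ 9, and the coloring below uses 9 colors, so χ(G) = 9.
A valid 9-coloring: color 1: [8]; color 2: [10]; color 3: [9]; color 4: [4]; color 5: [5]; color 6: [15]; color 7: [6]; color 8: [7]; color 9: [0].

χ(G) = 9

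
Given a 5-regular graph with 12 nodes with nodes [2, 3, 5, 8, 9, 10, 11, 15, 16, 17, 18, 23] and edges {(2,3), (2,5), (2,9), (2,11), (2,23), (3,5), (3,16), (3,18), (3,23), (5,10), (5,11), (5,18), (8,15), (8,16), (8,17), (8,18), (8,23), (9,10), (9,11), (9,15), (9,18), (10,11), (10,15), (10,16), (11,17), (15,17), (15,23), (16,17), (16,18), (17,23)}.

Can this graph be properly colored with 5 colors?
Yes, G is 5-colorable

A valid 5-coloring: color 1: [3, 8, 11]; color 2: [5, 9, 16, 23]; color 3: [2, 10, 17, 18]; color 4: [15].
(χ(G) = 4 ≤ 5.)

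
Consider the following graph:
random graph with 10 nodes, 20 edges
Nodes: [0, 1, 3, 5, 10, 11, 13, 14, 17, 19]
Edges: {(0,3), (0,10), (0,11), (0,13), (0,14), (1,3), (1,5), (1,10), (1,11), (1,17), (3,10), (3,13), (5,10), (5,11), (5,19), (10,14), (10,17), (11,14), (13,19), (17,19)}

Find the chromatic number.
χ(G) = 3

Clique number ω(G) = 3 (lower bound: χ ≥ ω).
The clique on [0, 3, 10] has size 3, forcing χ ≥ 3, and the coloring below uses 3 colors, so χ(G) = 3.
A valid 3-coloring: color 1: [10, 11, 13]; color 2: [0, 1, 19]; color 3: [3, 5, 14, 17].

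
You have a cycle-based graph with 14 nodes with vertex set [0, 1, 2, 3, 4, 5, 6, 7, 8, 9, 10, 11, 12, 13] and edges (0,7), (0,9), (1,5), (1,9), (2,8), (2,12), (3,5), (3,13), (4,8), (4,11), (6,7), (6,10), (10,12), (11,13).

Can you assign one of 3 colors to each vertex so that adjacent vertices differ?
Yes, G is 3-colorable

A valid 3-coloring: color 1: [0, 1, 3, 6, 8, 11, 12]; color 2: [2, 4, 5, 7, 9, 10, 13].
(χ(G) = 2 ≤ 3.)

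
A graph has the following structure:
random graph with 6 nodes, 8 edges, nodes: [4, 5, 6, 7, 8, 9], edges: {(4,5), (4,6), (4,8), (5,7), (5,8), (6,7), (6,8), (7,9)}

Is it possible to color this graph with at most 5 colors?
A valid 5-coloring: color 1: [5, 6, 9]; color 2: [4, 7]; color 3: [8].
(χ(G) = 3 ≤ 5.)

Yes, G is 5-colorable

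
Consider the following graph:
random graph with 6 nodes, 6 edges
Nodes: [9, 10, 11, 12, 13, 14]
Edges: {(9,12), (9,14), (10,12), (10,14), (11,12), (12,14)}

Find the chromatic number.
χ(G) = 3

Clique number ω(G) = 3 (lower bound: χ ≥ ω).
The clique on [9, 12, 14] has size 3, forcing χ ≥ 3, and the coloring below uses 3 colors, so χ(G) = 3.
A valid 3-coloring: color 1: [12, 13]; color 2: [11, 14]; color 3: [9, 10].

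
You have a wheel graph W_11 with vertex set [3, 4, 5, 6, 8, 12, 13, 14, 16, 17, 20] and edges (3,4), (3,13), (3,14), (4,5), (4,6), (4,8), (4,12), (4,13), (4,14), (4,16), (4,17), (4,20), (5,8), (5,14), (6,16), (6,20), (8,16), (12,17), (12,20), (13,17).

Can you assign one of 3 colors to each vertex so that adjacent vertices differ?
Yes, G is 3-colorable

A valid 3-coloring: color 1: [4]; color 2: [6, 8, 12, 13, 14]; color 3: [3, 5, 16, 17, 20].
(χ(G) = 3 ≤ 3.)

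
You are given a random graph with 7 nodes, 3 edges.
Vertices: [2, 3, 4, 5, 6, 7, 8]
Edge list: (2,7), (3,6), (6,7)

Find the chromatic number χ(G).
Clique number ω(G) = 2 (lower bound: χ ≥ ω).
The graph is bipartite (no odd cycle), so 2 colors suffice: χ(G) = 2.
A valid 2-coloring: color 1: [3, 4, 5, 7, 8]; color 2: [2, 6].

χ(G) = 2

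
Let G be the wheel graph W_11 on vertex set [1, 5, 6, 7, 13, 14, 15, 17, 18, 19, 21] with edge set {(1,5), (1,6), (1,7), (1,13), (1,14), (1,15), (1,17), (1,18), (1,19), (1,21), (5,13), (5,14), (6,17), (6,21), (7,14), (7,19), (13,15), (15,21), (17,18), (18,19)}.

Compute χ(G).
χ(G) = 3

Clique number ω(G) = 3 (lower bound: χ ≥ ω).
The clique on [1, 5, 13] has size 3, forcing χ ≥ 3, and the coloring below uses 3 colors, so χ(G) = 3.
A valid 3-coloring: color 1: [1]; color 2: [13, 14, 17, 19, 21]; color 3: [5, 6, 7, 15, 18].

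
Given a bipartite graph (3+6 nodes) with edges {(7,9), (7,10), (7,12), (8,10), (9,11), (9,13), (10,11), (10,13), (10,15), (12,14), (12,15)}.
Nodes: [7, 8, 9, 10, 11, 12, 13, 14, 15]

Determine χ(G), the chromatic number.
χ(G) = 2

Clique number ω(G) = 2 (lower bound: χ ≥ ω).
The graph is bipartite (no odd cycle), so 2 colors suffice: χ(G) = 2.
A valid 2-coloring: color 1: [9, 10, 12]; color 2: [7, 8, 11, 13, 14, 15].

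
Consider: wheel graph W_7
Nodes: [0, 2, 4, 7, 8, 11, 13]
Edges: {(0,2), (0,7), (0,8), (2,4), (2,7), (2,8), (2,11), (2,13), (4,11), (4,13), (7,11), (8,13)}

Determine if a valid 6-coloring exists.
Yes, G is 6-colorable

A valid 6-coloring: color 1: [2]; color 2: [0, 11, 13]; color 3: [4, 7, 8].
(χ(G) = 3 ≤ 6.)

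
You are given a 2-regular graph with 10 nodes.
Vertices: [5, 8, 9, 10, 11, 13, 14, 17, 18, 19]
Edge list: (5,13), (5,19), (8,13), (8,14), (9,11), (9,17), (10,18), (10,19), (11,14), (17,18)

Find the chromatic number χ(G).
Clique number ω(G) = 2 (lower bound: χ ≥ ω).
The graph is bipartite (no odd cycle), so 2 colors suffice: χ(G) = 2.
A valid 2-coloring: color 1: [5, 8, 10, 11, 17]; color 2: [9, 13, 14, 18, 19].

χ(G) = 2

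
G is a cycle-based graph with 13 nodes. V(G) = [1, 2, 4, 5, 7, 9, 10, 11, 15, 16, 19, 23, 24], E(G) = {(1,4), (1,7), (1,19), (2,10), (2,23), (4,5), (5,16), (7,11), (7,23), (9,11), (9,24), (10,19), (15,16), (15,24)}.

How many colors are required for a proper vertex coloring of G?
χ(G) = 3

Clique number ω(G) = 2 (lower bound: χ ≥ ω).
Odd cycle [16, 15, 24, 9, 11, 7, 1, 4, 5] needs 3 colors (χ ≥ 3).
The coloring below uses 3 colors, so χ(G) = 3.
A valid 3-coloring: color 1: [2, 4, 7, 16, 19, 24]; color 2: [1, 5, 9, 10, 15, 23]; color 3: [11].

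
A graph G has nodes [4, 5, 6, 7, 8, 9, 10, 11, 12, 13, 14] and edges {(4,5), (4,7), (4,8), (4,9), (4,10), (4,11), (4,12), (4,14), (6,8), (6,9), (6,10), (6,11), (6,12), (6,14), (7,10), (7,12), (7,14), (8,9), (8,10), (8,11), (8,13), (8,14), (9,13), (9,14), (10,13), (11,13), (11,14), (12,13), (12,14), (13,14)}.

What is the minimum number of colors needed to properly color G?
χ(G) = 4

Clique number ω(G) = 4 (lower bound: χ ≥ ω).
The clique on [4, 8, 9, 14] has size 4, forcing χ ≥ 4, and the coloring below uses 4 colors, so χ(G) = 4.
A valid 4-coloring: color 1: [5, 10, 14]; color 2: [4, 6, 13]; color 3: [7, 8]; color 4: [9, 11, 12].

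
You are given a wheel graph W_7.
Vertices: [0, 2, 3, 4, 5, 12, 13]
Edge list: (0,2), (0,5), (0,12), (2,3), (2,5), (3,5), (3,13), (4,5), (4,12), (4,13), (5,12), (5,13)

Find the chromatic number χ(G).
Clique number ω(G) = 3 (lower bound: χ ≥ ω).
The clique on [0, 2, 5] has size 3, forcing χ ≥ 3, and the coloring below uses 3 colors, so χ(G) = 3.
A valid 3-coloring: color 1: [5]; color 2: [2, 12, 13]; color 3: [0, 3, 4].

χ(G) = 3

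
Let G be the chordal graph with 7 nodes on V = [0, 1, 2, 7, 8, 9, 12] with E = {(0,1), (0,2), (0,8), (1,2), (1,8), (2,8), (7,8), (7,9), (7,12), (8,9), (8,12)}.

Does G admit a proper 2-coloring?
The clique on vertices [0, 1, 2, 8] has size 4 > 2, so it alone needs 4 colors.

No, G is not 2-colorable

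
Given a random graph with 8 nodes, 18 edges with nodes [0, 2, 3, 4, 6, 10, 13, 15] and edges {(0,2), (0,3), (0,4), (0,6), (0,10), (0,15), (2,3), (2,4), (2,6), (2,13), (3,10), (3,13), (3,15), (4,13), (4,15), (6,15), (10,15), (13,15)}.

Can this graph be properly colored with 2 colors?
The clique on vertices [0, 3, 10, 15] has size 4 > 2, so it alone needs 4 colors.

No, G is not 2-colorable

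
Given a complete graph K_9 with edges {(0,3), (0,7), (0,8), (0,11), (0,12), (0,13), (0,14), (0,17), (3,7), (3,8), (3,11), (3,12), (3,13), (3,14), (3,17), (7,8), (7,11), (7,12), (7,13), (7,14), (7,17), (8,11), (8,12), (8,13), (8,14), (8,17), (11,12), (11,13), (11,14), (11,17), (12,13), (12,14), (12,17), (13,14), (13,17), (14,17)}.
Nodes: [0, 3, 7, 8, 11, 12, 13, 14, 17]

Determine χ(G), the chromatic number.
Clique number ω(G) = 9 (lower bound: χ ≥ ω).
The clique on [0, 3, 7, 8, 11, 12, 13, 14, 17] has size 9, forcing χ ≥ 9, and the coloring below uses 9 colors, so χ(G) = 9.
A valid 9-coloring: color 1: [3]; color 2: [11]; color 3: [14]; color 4: [7]; color 5: [17]; color 6: [8]; color 7: [12]; color 8: [13]; color 9: [0].

χ(G) = 9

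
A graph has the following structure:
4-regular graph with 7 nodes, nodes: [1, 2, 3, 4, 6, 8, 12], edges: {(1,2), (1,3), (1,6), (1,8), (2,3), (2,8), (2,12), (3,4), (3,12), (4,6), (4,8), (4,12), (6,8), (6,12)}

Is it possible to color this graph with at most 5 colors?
A valid 5-coloring: color 1: [8, 12]; color 2: [3, 6]; color 3: [1, 4]; color 4: [2].
(χ(G) = 4 ≤ 5.)

Yes, G is 5-colorable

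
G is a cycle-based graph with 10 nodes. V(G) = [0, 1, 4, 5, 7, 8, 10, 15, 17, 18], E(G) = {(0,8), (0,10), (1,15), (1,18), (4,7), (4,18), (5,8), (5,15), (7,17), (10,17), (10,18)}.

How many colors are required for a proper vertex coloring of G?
Clique number ω(G) = 2 (lower bound: χ ≥ ω).
Odd cycle [4, 7, 17, 10, 18] needs 3 colors (χ ≥ 3).
The coloring below uses 3 colors, so χ(G) = 3.
A valid 3-coloring: color 1: [0, 7, 15, 18]; color 2: [1, 4, 5, 10]; color 3: [8, 17].

χ(G) = 3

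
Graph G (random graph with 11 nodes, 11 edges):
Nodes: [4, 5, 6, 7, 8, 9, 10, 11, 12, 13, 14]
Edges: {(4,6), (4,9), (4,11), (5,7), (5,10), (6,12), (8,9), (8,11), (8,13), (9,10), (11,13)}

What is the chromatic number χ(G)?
χ(G) = 3

Clique number ω(G) = 3 (lower bound: χ ≥ ω).
The clique on [8, 11, 13] has size 3, forcing χ ≥ 3, and the coloring below uses 3 colors, so χ(G) = 3.
A valid 3-coloring: color 1: [5, 6, 9, 11, 14]; color 2: [4, 7, 8, 10, 12]; color 3: [13].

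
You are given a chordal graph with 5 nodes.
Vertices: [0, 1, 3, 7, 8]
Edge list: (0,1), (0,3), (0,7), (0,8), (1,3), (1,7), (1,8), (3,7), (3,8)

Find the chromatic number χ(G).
Clique number ω(G) = 4 (lower bound: χ ≥ ω).
The clique on [0, 1, 3, 8] has size 4, forcing χ ≥ 4, and the coloring below uses 4 colors, so χ(G) = 4.
A valid 4-coloring: color 1: [3]; color 2: [0]; color 3: [1]; color 4: [7, 8].

χ(G) = 4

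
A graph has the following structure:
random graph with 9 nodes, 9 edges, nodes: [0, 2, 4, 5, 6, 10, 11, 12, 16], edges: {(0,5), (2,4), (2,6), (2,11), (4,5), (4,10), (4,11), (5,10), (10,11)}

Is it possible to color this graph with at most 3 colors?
Yes, G is 3-colorable

A valid 3-coloring: color 1: [0, 4, 6, 12, 16]; color 2: [5, 11]; color 3: [2, 10].
(χ(G) = 3 ≤ 3.)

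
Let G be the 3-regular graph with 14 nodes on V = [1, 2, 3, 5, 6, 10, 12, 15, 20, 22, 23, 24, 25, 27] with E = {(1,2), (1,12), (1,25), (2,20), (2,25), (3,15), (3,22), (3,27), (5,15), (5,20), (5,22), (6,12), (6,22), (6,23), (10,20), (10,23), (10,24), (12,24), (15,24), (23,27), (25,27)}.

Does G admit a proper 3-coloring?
Yes, G is 3-colorable

A valid 3-coloring: color 1: [2, 10, 12, 15, 22, 27]; color 2: [1, 3, 6, 20, 24]; color 3: [5, 23, 25].
(χ(G) = 3 ≤ 3.)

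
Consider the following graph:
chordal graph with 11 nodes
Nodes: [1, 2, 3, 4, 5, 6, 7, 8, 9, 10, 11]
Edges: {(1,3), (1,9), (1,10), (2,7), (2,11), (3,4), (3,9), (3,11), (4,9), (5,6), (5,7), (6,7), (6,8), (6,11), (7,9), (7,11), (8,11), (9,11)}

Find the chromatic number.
Clique number ω(G) = 3 (lower bound: χ ≥ ω).
The clique on [1, 3, 9] has size 3, forcing χ ≥ 3, and the coloring below uses 3 colors, so χ(G) = 3.
A valid 3-coloring: color 1: [1, 4, 5, 11]; color 2: [3, 7, 8, 10]; color 3: [2, 6, 9].

χ(G) = 3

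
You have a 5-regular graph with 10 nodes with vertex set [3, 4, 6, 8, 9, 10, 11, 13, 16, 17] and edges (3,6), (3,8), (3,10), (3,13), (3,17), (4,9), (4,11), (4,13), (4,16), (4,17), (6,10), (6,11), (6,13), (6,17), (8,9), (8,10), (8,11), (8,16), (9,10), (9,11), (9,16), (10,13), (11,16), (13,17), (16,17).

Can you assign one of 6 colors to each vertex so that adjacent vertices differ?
Yes, G is 6-colorable

A valid 6-coloring: color 1: [4, 6, 8]; color 2: [10, 11, 17]; color 3: [9, 13]; color 4: [3, 16].
(χ(G) = 4 ≤ 6.)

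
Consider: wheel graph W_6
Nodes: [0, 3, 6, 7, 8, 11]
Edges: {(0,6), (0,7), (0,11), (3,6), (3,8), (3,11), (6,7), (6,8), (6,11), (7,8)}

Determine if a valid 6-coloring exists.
Yes, G is 6-colorable

A valid 6-coloring: color 1: [6]; color 2: [3, 7]; color 3: [8, 11]; color 4: [0].
(χ(G) = 4 ≤ 6.)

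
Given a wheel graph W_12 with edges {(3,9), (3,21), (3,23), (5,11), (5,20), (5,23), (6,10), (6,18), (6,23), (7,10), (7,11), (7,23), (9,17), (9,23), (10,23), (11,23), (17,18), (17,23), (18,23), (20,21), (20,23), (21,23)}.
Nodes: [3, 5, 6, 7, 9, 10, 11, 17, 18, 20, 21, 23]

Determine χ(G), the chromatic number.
Clique number ω(G) = 3 (lower bound: χ ≥ ω).
Odd cycle [6, 18, 17, 9, 3, 21, 20, 5, 11, 7, 10] needs 3 colors (χ ≥ 3).
Vertex 23 is adjacent to every vertex of [3, 5, 6, 7, 9, 10, 11, 17, 18, 20, 21], which already need 3 colors among themselves, so 23 needs a new color (χ ≥ 4).
The coloring below uses 4 colors, so χ(G) = 4.
A valid 4-coloring: color 1: [23]; color 2: [3, 6, 7, 17, 20]; color 3: [5, 9, 10, 18, 21]; color 4: [11].

χ(G) = 4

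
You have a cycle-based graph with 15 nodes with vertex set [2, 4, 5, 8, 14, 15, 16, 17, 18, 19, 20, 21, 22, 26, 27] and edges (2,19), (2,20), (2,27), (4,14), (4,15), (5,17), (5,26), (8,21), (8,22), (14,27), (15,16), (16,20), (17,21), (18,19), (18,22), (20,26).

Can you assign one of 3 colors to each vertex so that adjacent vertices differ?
A valid 3-coloring: color 1: [2, 8, 14, 15, 17, 18, 26]; color 2: [4, 5, 19, 20, 21, 22, 27]; color 3: [16].
(χ(G) = 3 ≤ 3.)

Yes, G is 3-colorable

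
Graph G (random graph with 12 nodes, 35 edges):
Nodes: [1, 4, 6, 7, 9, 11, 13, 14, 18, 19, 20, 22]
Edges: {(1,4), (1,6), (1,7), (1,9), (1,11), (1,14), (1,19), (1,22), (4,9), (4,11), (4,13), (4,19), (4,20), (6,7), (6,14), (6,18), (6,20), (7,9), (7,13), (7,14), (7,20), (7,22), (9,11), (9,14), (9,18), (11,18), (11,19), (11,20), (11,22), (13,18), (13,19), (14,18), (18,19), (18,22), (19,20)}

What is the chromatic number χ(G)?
Clique number ω(G) = 4 (lower bound: χ ≥ ω).
The clique on [1, 4, 11, 19] has size 4, forcing χ ≥ 4, and the coloring below uses 4 colors, so χ(G) = 4.
A valid 4-coloring: color 1: [1, 13, 20]; color 2: [11, 14]; color 3: [4, 7, 18]; color 4: [6, 9, 19, 22].

χ(G) = 4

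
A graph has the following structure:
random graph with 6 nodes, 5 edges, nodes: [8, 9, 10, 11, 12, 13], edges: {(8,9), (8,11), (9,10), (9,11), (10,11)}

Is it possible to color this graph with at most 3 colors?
A valid 3-coloring: color 1: [11, 12, 13]; color 2: [9]; color 3: [8, 10].
(χ(G) = 3 ≤ 3.)

Yes, G is 3-colorable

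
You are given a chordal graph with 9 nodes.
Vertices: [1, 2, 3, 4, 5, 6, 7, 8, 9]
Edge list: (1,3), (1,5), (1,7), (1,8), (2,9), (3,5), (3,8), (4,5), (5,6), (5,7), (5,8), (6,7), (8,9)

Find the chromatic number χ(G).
χ(G) = 4

Clique number ω(G) = 4 (lower bound: χ ≥ ω).
The clique on [1, 3, 5, 8] has size 4, forcing χ ≥ 4, and the coloring below uses 4 colors, so χ(G) = 4.
A valid 4-coloring: color 1: [5, 9]; color 2: [1, 2, 4, 6]; color 3: [7, 8]; color 4: [3].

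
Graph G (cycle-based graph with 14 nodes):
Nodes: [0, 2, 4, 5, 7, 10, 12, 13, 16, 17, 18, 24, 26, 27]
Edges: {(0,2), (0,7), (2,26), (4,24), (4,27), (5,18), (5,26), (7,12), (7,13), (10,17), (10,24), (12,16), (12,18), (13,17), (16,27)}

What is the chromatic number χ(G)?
χ(G) = 3

Clique number ω(G) = 2 (lower bound: χ ≥ ω).
Odd cycle [18, 5, 26, 2, 0, 7, 12] needs 3 colors (χ ≥ 3).
The coloring below uses 3 colors, so χ(G) = 3.
A valid 3-coloring: color 1: [2, 5, 10, 12, 13, 27]; color 2: [7, 16, 17, 18, 24, 26]; color 3: [0, 4].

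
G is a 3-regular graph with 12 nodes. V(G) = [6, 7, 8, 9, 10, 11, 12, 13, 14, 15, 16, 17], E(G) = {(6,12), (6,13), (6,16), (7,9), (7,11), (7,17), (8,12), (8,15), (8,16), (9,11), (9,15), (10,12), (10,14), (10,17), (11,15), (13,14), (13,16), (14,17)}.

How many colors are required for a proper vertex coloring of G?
Clique number ω(G) = 3 (lower bound: χ ≥ ω).
The clique on [6, 13, 16] has size 3, forcing χ ≥ 3, and the coloring below uses 3 colors, so χ(G) = 3.
A valid 3-coloring: color 1: [7, 12, 14, 15, 16]; color 2: [8, 11, 13, 17]; color 3: [6, 9, 10].

χ(G) = 3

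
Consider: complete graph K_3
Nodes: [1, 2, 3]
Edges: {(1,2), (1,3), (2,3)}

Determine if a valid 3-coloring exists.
Yes, G is 3-colorable

A valid 3-coloring: color 1: [2]; color 2: [3]; color 3: [1].
(χ(G) = 3 ≤ 3.)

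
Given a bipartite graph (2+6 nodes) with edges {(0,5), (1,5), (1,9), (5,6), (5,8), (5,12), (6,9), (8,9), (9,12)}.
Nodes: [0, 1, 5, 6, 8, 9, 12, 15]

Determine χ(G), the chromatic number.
Clique number ω(G) = 2 (lower bound: χ ≥ ω).
The graph is bipartite (no odd cycle), so 2 colors suffice: χ(G) = 2.
A valid 2-coloring: color 1: [5, 9, 15]; color 2: [0, 1, 6, 8, 12].

χ(G) = 2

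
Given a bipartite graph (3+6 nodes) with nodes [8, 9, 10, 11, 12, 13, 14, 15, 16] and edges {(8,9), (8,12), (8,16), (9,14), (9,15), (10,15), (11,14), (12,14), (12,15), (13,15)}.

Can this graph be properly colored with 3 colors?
Yes, G is 3-colorable

A valid 3-coloring: color 1: [8, 14, 15]; color 2: [9, 10, 11, 12, 13, 16].
(χ(G) = 2 ≤ 3.)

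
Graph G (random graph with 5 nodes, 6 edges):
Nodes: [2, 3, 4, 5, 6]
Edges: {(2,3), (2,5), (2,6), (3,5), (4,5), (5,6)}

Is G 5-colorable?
Yes, G is 5-colorable

A valid 5-coloring: color 1: [5]; color 2: [2, 4]; color 3: [3, 6].
(χ(G) = 3 ≤ 5.)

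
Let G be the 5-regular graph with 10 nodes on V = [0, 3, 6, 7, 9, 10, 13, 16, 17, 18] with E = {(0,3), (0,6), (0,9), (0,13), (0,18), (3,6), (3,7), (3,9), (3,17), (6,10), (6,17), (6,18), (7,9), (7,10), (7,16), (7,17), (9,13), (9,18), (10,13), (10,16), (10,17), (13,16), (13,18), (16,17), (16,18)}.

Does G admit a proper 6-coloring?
A valid 6-coloring: color 1: [0, 7]; color 2: [9, 17]; color 3: [3, 10, 18]; color 4: [6, 16]; color 5: [13].
(χ(G) = 4 ≤ 6.)

Yes, G is 6-colorable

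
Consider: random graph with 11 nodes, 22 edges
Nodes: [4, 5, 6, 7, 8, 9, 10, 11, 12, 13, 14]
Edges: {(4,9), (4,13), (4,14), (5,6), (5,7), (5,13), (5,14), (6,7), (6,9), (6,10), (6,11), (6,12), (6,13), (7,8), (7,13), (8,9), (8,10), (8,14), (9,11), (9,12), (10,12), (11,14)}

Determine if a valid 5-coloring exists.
A valid 5-coloring: color 1: [6, 14]; color 2: [9, 10, 13]; color 3: [4, 7, 11, 12]; color 4: [5, 8].
(χ(G) = 4 ≤ 5.)

Yes, G is 5-colorable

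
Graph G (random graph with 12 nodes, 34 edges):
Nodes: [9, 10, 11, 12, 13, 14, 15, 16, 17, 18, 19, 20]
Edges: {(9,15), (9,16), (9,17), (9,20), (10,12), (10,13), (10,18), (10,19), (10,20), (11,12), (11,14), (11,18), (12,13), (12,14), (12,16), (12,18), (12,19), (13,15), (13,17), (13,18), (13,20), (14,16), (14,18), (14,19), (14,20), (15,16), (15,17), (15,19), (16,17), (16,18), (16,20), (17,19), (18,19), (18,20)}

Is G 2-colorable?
The clique on vertices [9, 15, 16, 17] has size 4 > 2, so it alone needs 4 colors.

No, G is not 2-colorable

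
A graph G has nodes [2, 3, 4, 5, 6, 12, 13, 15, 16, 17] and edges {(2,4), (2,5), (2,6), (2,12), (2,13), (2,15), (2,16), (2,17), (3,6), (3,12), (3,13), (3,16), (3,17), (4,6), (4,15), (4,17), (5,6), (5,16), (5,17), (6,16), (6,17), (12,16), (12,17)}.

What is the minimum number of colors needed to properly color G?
Clique number ω(G) = 4 (lower bound: χ ≥ ω).
The clique on [2, 5, 6, 16] has size 4, forcing χ ≥ 4, and the coloring below uses 4 colors, so χ(G) = 4.
A valid 4-coloring: color 1: [2, 3]; color 2: [13, 15, 16, 17]; color 3: [6, 12]; color 4: [4, 5].

χ(G) = 4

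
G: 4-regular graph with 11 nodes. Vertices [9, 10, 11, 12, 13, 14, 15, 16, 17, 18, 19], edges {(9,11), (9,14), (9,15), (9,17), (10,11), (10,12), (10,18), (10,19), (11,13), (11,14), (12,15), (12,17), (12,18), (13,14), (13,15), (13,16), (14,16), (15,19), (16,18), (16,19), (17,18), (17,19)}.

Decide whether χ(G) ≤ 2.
The clique on vertices [9, 11, 14] has size 3 > 2, so it alone needs 3 colors.

No, G is not 2-colorable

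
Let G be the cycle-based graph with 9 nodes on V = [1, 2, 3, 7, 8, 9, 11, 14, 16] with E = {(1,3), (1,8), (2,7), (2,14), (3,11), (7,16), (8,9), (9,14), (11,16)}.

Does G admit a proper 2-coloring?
No, G is not 2-colorable

Odd cycle [1, 8, 9, 14, 2, 7, 16, 11, 3] needs 3 colors (χ ≥ 3).
Hence χ(G) ≥ 3 > 2, so no proper 2-coloring exists.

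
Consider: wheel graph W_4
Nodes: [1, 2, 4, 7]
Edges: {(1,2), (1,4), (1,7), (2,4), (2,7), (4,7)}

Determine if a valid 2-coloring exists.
The clique on vertices [1, 2, 4, 7] has size 4 > 2, so it alone needs 4 colors.

No, G is not 2-colorable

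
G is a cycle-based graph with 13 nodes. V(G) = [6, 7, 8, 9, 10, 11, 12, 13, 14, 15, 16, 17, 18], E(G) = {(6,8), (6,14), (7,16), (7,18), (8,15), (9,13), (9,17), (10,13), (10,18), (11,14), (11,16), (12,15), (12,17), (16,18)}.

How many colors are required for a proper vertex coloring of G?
χ(G) = 3

Clique number ω(G) = 3 (lower bound: χ ≥ ω).
The clique on [7, 16, 18] has size 3, forcing χ ≥ 3, and the coloring below uses 3 colors, so χ(G) = 3.
A valid 3-coloring: color 1: [6, 11, 13, 15, 17, 18]; color 2: [8, 9, 10, 12, 14, 16]; color 3: [7].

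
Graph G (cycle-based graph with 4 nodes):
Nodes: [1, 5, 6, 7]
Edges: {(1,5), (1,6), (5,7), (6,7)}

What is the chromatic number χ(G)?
Clique number ω(G) = 2 (lower bound: χ ≥ ω).
The graph is bipartite (no odd cycle), so 2 colors suffice: χ(G) = 2.
A valid 2-coloring: color 1: [1, 7]; color 2: [5, 6].

χ(G) = 2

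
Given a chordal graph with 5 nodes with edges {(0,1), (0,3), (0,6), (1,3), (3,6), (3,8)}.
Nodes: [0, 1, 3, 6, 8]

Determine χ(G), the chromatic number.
χ(G) = 3

Clique number ω(G) = 3 (lower bound: χ ≥ ω).
The clique on [0, 1, 3] has size 3, forcing χ ≥ 3, and the coloring below uses 3 colors, so χ(G) = 3.
A valid 3-coloring: color 1: [3]; color 2: [0, 8]; color 3: [1, 6].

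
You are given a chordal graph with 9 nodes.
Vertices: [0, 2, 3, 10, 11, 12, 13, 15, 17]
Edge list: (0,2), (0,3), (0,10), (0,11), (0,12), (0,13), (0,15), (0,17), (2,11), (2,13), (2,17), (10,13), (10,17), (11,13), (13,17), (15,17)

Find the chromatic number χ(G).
χ(G) = 4

Clique number ω(G) = 4 (lower bound: χ ≥ ω).
The clique on [0, 2, 13, 17] has size 4, forcing χ ≥ 4, and the coloring below uses 4 colors, so χ(G) = 4.
A valid 4-coloring: color 1: [0]; color 2: [3, 12, 13, 15]; color 3: [11, 17]; color 4: [2, 10].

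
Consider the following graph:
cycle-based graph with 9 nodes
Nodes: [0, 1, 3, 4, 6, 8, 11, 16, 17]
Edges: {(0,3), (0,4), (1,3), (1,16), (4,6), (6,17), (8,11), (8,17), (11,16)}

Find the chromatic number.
Clique number ω(G) = 2 (lower bound: χ ≥ ω).
Odd cycle [0, 4, 6, 17, 8, 11, 16, 1, 3] needs 3 colors (χ ≥ 3).
The coloring below uses 3 colors, so χ(G) = 3.
A valid 3-coloring: color 1: [0, 1, 6, 8]; color 2: [3, 4, 11, 17]; color 3: [16].

χ(G) = 3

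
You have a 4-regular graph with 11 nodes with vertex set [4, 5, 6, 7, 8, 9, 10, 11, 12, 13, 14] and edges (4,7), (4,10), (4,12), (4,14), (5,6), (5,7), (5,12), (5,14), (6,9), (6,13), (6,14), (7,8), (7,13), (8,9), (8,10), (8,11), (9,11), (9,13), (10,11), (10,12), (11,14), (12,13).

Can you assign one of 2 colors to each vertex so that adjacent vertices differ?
The clique on vertices [4, 10, 12] has size 3 > 2, so it alone needs 3 colors.

No, G is not 2-colorable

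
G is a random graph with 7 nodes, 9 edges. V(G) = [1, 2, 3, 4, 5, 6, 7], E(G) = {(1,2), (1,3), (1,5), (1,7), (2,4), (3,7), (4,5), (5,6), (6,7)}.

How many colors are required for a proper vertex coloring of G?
χ(G) = 3

Clique number ω(G) = 3 (lower bound: χ ≥ ω).
The clique on [1, 3, 7] has size 3, forcing χ ≥ 3, and the coloring below uses 3 colors, so χ(G) = 3.
A valid 3-coloring: color 1: [1, 4, 6]; color 2: [2, 5, 7]; color 3: [3].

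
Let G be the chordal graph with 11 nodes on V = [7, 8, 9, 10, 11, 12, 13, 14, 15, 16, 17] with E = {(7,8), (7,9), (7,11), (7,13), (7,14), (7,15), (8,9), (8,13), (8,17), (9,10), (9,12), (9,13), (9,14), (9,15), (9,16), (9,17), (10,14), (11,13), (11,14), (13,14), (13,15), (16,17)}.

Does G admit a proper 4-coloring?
A valid 4-coloring: color 1: [9, 11]; color 2: [7, 10, 12, 17]; color 3: [13, 16]; color 4: [8, 14, 15].
(χ(G) = 4 ≤ 4.)

Yes, G is 4-colorable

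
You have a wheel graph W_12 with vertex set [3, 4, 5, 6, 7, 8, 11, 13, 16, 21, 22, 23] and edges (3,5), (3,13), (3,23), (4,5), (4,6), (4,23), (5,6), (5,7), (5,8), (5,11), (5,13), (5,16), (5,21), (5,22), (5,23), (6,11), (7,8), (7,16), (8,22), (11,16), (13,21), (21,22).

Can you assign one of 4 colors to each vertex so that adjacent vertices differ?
A valid 4-coloring: color 1: [5]; color 2: [7, 11, 13, 22, 23]; color 3: [3, 6, 8, 16, 21]; color 4: [4].
(χ(G) = 4 ≤ 4.)

Yes, G is 4-colorable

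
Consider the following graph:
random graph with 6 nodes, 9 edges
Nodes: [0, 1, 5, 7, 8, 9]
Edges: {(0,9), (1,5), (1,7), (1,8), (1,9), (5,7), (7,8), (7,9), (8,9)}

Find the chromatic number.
Clique number ω(G) = 4 (lower bound: χ ≥ ω).
The clique on [1, 7, 8, 9] has size 4, forcing χ ≥ 4, and the coloring below uses 4 colors, so χ(G) = 4.
A valid 4-coloring: color 1: [5, 9]; color 2: [0, 7]; color 3: [1]; color 4: [8].

χ(G) = 4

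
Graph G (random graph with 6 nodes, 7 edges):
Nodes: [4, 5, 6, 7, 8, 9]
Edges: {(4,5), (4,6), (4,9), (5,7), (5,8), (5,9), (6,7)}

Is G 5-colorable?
A valid 5-coloring: color 1: [5, 6]; color 2: [4, 7, 8]; color 3: [9].
(χ(G) = 3 ≤ 5.)

Yes, G is 5-colorable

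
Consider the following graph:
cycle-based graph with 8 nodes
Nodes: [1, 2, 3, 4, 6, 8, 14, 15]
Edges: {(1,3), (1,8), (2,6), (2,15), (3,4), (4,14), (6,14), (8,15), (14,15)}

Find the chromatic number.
Clique number ω(G) = 2 (lower bound: χ ≥ ω).
The graph is bipartite (no odd cycle), so 2 colors suffice: χ(G) = 2.
A valid 2-coloring: color 1: [1, 4, 6, 15]; color 2: [2, 3, 8, 14].

χ(G) = 2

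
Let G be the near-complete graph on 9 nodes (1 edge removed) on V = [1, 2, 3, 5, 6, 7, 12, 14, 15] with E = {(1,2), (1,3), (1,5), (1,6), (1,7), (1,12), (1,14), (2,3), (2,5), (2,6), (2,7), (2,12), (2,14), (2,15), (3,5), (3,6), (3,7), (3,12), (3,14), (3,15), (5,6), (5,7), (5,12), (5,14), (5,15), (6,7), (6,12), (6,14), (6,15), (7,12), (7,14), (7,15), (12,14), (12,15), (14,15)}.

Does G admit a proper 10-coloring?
A valid 10-coloring: color 1: [3]; color 2: [5]; color 3: [14]; color 4: [7]; color 5: [2]; color 6: [6]; color 7: [12]; color 8: [1, 15].
(χ(G) = 8 ≤ 10.)

Yes, G is 10-colorable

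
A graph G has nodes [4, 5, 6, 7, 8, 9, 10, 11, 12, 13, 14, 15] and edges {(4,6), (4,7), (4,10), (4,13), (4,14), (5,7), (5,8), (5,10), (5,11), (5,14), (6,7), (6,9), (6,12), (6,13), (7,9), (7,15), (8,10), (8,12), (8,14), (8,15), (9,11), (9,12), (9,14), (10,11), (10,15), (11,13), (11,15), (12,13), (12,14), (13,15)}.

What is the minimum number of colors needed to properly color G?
Clique number ω(G) = 3 (lower bound: χ ≥ ω).
Odd cycle [12, 9, 7, 4, 13] needs 3 colors (χ ≥ 3).
Vertex 6 is adjacent to every vertex of [4, 7, 9, 12, 13], which already need 3 colors among themselves, so 6 needs a new color (χ ≥ 4).
The coloring below uses 4 colors, so χ(G) = 4.
A valid 4-coloring: color 1: [7, 10, 13, 14]; color 2: [6, 8, 11]; color 3: [4, 5, 12, 15]; color 4: [9].

χ(G) = 4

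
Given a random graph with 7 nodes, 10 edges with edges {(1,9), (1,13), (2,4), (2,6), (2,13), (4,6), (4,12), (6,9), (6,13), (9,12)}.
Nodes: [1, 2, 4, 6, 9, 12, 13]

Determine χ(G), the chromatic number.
Clique number ω(G) = 3 (lower bound: χ ≥ ω).
The clique on [2, 4, 6] has size 3, forcing χ ≥ 3, and the coloring below uses 3 colors, so χ(G) = 3.
A valid 3-coloring: color 1: [1, 6, 12]; color 2: [4, 9, 13]; color 3: [2].

χ(G) = 3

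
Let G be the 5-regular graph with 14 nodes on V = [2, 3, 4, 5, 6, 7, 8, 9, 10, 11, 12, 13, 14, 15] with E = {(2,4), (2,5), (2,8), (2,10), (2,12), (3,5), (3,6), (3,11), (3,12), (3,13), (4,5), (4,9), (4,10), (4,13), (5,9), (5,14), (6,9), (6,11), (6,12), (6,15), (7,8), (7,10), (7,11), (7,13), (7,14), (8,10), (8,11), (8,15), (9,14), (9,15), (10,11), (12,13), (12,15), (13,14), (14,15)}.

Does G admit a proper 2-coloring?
The clique on vertices [7, 8, 10, 11] has size 4 > 2, so it alone needs 4 colors.

No, G is not 2-colorable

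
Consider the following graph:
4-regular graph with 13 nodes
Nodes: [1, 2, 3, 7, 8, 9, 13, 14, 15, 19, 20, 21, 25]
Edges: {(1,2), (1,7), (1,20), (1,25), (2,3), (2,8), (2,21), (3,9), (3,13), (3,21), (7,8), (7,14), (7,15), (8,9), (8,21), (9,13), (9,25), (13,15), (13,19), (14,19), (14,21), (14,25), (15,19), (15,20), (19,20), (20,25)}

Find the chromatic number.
χ(G) = 4

Clique number ω(G) = 3 (lower bound: χ ≥ ω).
Suppose a proper 3-coloring c exists. The clique [1, 20, 25] takes 3 distinct colors; by symmetry let c(1) = 1, c(20) = 2, c(25) = 3.
- Vertex 2: neighbors [1] already have colors [1]; try each remaining color.
- Case c(2) = 2:
  - Vertex 3: neighbors [2] already have colors [2]; try each remaining color.
  - Case c(3) = 1:
    - Vertex 9: neighbors [3, 25] already have colors [1, 3] ⇒ c(9) = 2.
    - Vertex 13: neighbors [3, 9] already have colors [1, 2] ⇒ c(13) = 3.
    - Vertex 15: neighbors [20, 13] already have colors [2, 3] ⇒ c(15) = 1.
    - Vertex 19: neighbors [15, 20, 13] already have colors [1, 2, 3] — all 3 colors blocked. Contradiction.
  - Case c(3) = 3:
    - Vertex 21: neighbors [2, 3] already have colors [2, 3] ⇒ c(21) = 1.
    - Vertex 8: neighbors [21, 2] already have colors [1, 2] ⇒ c(8) = 3.
    - Vertex 7: neighbors [1, 8] already have colors [1, 3] ⇒ c(7) = 2.
    - Vertex 14: neighbors [21, 7, 25] already have colors [1, 2, 3] — all 3 colors blocked. Contradiction.
- Case c(2) = 3:
  - Vertex 3: neighbors [2] already have colors [3]; try each remaining color.
  - Case c(3) = 1:
    - Vertex 9: neighbors [3, 25] already have colors [1, 3] ⇒ c(9) = 2.
    - Vertex 8: neighbors [9, 2] already have colors [2, 3] ⇒ c(8) = 1.
    - Vertex 13: neighbors [3, 9] already have colors [1, 2] ⇒ c(13) = 3.
    - Vertex 15: neighbors [20, 13] already have colors [2, 3] ⇒ c(15) = 1.
    - Vertex 19: neighbors [15, 20, 13] already have colors [1, 2, 3] — all 3 colors blocked. Contradiction.
  - Case c(3) = 2:
    - Vertex 9: neighbors [3, 25] already have colors [2, 3] ⇒ c(9) = 1.
    - Vertex 8: neighbors [9, 2] already have colors [1, 3] ⇒ c(8) = 2.
    - Vertex 7: neighbors [1, 8] already have colors [1, 2] ⇒ c(7) = 3.
    - Vertex 13: neighbors [9, 3] already have colors [1, 2] ⇒ c(13) = 3.
    - Vertex 19: neighbors [20, 13] already have colors [2, 3] ⇒ c(19) = 1.
    - Vertex 15: neighbors [19, 20, 7] already have colors [1, 2, 3] — all 3 colors blocked. Contradiction.
Every case ends in a contradiction, so G has no proper 3-coloring (χ ≥ 4).
The coloring below uses 4 colors, so χ(G) = 4.
A valid 4-coloring: color 1: [2, 13, 14, 20]; color 2: [1, 9, 15, 21]; color 3: [3, 7, 19, 25]; color 4: [8].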